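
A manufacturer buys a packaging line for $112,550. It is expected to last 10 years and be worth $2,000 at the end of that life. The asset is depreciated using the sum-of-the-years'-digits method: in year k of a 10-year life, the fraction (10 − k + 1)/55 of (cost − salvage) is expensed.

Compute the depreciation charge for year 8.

Depreciable base = $112,550 − $2,000 = $110,550.
Sum of the years' digits = 10+9+8+7+6+5+4+3+2+1 = 55.
Year 1: $110,550 × 10/55 = $20,100. Book value $92,450.
Year 2: $110,550 × 9/55 = $18,090. Book value $74,360.
Year 3: $110,550 × 8/55 = $16,080. Book value $58,280.
Year 4: $110,550 × 7/55 = $14,070. Book value $44,210.
Year 5: $110,550 × 6/55 = $12,060. Book value $32,150.
Year 6: $110,550 × 5/55 = $10,050. Book value $22,100.
Year 7: $110,550 × 4/55 = $8,040. Book value $14,060.
Year 8: $110,550 × 3/55 = $6,030. Book value $8,030.

$6,030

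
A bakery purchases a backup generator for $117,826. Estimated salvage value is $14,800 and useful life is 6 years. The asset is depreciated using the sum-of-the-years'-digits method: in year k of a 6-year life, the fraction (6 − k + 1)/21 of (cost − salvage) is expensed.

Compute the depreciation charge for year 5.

Depreciable base = $117,826 − $14,800 = $103,026.
Sum of the years' digits = 6+5+4+3+2+1 = 21.
Year 1: $103,026 × 6/21 = $29,436. Book value $88,390.
Year 2: $103,026 × 5/21 = $24,530. Book value $63,860.
Year 3: $103,026 × 4/21 = $19,624. Book value $44,236.
Year 4: $103,026 × 3/21 = $14,718. Book value $29,518.
Year 5: $103,026 × 2/21 = $9,812. Book value $19,706.

$9,812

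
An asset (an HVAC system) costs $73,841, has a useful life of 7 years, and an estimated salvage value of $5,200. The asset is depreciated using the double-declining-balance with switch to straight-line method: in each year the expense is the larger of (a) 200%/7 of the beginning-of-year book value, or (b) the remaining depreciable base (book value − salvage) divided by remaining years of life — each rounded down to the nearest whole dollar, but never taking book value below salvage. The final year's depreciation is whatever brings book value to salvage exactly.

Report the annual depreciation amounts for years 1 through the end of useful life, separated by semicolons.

Depreciable base = $73,841 − $5,200 = $68,641.
Year 1: DB = ⌊$73,841 × 200%/7⌋ = $21,097; SL = ⌊$68,641/7⌋ = $9,805 → take DB $21,097. Book value $52,744.
Year 2: DB = ⌊$52,744 × 200%/7⌋ = $15,069; SL = ⌊$47,544/6⌋ = $7,924 → take DB $15,069. Book value $37,675.
Year 3: DB = ⌊$37,675 × 200%/7⌋ = $10,764; SL = ⌊$32,475/5⌋ = $6,495 → take DB $10,764. Book value $26,911.
Year 4: DB = ⌊$26,911 × 200%/7⌋ = $7,688; SL = ⌊$21,711/4⌋ = $5,427 → take DB $7,688. Book value $19,223.
Year 5: DB = ⌊$19,223 × 200%/7⌋ = $5,492; SL = ⌊$14,023/3⌋ = $4,674 → take DB $5,492. Book value $13,731.
Year 6: DB = ⌊$13,731 × 200%/7⌋ = $3,923; SL = ⌊$8,531/2⌋ = $4,265 → take SL $4,265. Book value $9,466.
Year 7 (final): $9,466 − $5,200 = $4,266. Book value $5,200.

$21,097; $15,069; $10,764; $7,688; $5,492; $4,265; $4,266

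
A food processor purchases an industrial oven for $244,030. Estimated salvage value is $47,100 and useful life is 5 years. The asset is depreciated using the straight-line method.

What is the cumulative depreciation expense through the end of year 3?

Depreciable base = $244,030 − $47,100 = $196,930.
Annual expense = $196,930 / 5 = $39,386.
End of year 1: book value $204,644.
End of year 2: book value $165,258.
End of year 3: book value $125,872.
Accumulated through year 3 = $244,030 − $125,872 = $118,158.

$118,158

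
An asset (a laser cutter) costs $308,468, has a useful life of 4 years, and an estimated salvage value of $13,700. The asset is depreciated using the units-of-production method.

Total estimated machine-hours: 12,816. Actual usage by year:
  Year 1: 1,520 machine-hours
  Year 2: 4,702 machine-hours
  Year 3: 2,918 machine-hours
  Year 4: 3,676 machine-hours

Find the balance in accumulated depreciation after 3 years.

Depreciable base = $308,468 − $13,700 = $294,768.
Rate = $294,768 / 12,816 machine-hours = $23 per machine-hour.
Year 1: 1,520 × $23 = $34,960. Book value $273,508.
Year 2: 4,702 × $23 = $108,146. Book value $165,362.
Year 3: 2,918 × $23 = $67,114. Book value $98,248.
Accumulated through year 3 = $308,468 − $98,248 = $210,220.

$210,220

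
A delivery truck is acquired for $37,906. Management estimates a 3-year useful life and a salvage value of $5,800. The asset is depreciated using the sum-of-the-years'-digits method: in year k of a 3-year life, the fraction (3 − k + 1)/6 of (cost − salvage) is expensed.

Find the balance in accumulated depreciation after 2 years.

Depreciable base = $37,906 − $5,800 = $32,106.
Sum of the years' digits = 3+2+1 = 6.
Year 1: $32,106 × 3/6 = $16,053. Book value $21,853.
Year 2: $32,106 × 2/6 = $10,702. Book value $11,151.
Accumulated through year 2 = $37,906 − $11,151 = $26,755.

$26,755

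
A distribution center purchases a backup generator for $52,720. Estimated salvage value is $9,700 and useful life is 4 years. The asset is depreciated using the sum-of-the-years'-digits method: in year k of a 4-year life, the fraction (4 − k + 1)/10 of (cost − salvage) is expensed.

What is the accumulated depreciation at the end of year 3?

$38,718

Depreciable base = $52,720 − $9,700 = $43,020.
Sum of the years' digits = 4+3+2+1 = 10.
Year 1: $43,020 × 4/10 = $17,208. Book value $35,512.
Year 2: $43,020 × 3/10 = $12,906. Book value $22,606.
Year 3: $43,020 × 2/10 = $8,604. Book value $14,002.
Accumulated through year 3 = $52,720 − $14,002 = $38,718.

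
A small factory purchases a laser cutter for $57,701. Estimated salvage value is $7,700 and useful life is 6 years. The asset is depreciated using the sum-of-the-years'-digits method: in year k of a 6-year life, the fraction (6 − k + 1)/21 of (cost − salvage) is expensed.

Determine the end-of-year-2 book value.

$31,510

Depreciable base = $57,701 − $7,700 = $50,001.
Sum of the years' digits = 6+5+4+3+2+1 = 21.
Year 1: $50,001 × 6/21 = $14,286. Book value $43,415.
Year 2: $50,001 × 5/21 = $11,905. Book value $31,510.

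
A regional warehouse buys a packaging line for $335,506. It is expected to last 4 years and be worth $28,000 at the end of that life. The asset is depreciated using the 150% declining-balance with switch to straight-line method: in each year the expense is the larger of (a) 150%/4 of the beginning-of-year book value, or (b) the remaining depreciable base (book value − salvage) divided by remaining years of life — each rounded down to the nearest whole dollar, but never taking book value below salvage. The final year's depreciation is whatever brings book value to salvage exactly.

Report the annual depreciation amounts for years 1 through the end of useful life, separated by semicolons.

Depreciable base = $335,506 − $28,000 = $307,506.
Year 1: DB = ⌊$335,506 × 150%/4⌋ = $125,814; SL = ⌊$307,506/4⌋ = $76,876 → take DB $125,814. Book value $209,692.
Year 2: DB = ⌊$209,692 × 150%/4⌋ = $78,634; SL = ⌊$181,692/3⌋ = $60,564 → take DB $78,634. Book value $131,058.
Year 3: DB = ⌊$131,058 × 150%/4⌋ = $49,146; SL = ⌊$103,058/2⌋ = $51,529 → take SL $51,529. Book value $79,529.
Year 4 (final): $79,529 − $28,000 = $51,529. Book value $28,000.

$125,814; $78,634; $51,529; $51,529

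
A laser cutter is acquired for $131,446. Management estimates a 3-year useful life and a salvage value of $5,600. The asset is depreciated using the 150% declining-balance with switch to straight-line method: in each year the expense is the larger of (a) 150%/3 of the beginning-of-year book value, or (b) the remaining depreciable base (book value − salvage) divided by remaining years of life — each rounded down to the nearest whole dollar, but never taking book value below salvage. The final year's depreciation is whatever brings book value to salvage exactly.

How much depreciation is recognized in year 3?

$27,262

Depreciable base = $131,446 − $5,600 = $125,846.
Year 1: DB = ⌊$131,446 × 150%/3⌋ = $65,723; SL = ⌊$125,846/3⌋ = $41,948 → take DB $65,723. Book value $65,723.
Year 2: DB = ⌊$65,723 × 150%/3⌋ = $32,861; SL = ⌊$60,123/2⌋ = $30,061 → take DB $32,861. Book value $32,862.
Year 3 (final): $32,862 − $5,600 = $27,262. Book value $5,600.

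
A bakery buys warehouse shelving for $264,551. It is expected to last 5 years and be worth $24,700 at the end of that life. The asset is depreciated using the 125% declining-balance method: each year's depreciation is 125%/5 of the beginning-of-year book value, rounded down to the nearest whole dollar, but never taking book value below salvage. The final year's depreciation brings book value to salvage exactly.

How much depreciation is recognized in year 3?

Depreciable base = $264,551 − $24,700 = $239,851.
Year 1: ⌊$264,551 × 125%/5⌋ = $66,137. Book value $198,414.
Year 2: ⌊$198,414 × 125%/5⌋ = $49,603. Book value $148,811.
Year 3: ⌊$148,811 × 125%/5⌋ = $37,202. Book value $111,609.

$37,202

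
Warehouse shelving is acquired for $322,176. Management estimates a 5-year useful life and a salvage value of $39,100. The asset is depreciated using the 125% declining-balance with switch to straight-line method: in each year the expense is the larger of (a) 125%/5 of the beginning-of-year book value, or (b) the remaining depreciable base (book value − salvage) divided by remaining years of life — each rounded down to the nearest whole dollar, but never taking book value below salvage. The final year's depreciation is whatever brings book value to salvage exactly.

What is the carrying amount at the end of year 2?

Depreciable base = $322,176 − $39,100 = $283,076.
Year 1: DB = ⌊$322,176 × 125%/5⌋ = $80,544; SL = ⌊$283,076/5⌋ = $56,615 → take DB $80,544. Book value $241,632.
Year 2: DB = ⌊$241,632 × 125%/5⌋ = $60,408; SL = ⌊$202,532/4⌋ = $50,633 → take DB $60,408. Book value $181,224.

$181,224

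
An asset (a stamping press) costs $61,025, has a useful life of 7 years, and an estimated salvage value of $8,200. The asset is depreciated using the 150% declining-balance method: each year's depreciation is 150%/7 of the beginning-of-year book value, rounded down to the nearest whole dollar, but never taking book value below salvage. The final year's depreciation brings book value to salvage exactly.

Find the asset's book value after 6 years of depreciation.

Depreciable base = $61,025 − $8,200 = $52,825.
Year 1: ⌊$61,025 × 150%/7⌋ = $13,076. Book value $47,949.
Year 2: ⌊$47,949 × 150%/7⌋ = $10,274. Book value $37,675.
Year 3: ⌊$37,675 × 150%/7⌋ = $8,073. Book value $29,602.
Year 4: ⌊$29,602 × 150%/7⌋ = $6,343. Book value $23,259.
Year 5: ⌊$23,259 × 150%/7⌋ = $4,984. Book value $18,275.
Year 6: ⌊$18,275 × 150%/7⌋ = $3,916. Book value $14,359.

$14,359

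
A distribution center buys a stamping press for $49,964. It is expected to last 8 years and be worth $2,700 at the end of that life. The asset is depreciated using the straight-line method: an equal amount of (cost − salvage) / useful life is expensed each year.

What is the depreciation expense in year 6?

$5,908

Depreciable base = $49,964 − $2,700 = $47,264.
Annual expense = $47,264 / 8 = $5,908.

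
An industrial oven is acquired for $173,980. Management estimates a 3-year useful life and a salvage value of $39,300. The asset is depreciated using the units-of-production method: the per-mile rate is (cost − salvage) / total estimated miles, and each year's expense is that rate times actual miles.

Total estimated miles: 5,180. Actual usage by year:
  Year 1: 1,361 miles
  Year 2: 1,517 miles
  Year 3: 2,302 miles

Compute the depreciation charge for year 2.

$39,442

Depreciable base = $173,980 − $39,300 = $134,680.
Rate = $134,680 / 5,180 miles = $26 per mile.
Year 1: 1,361 × $26 = $35,386. Book value $138,594.
Year 2: 1,517 × $26 = $39,442. Book value $99,152.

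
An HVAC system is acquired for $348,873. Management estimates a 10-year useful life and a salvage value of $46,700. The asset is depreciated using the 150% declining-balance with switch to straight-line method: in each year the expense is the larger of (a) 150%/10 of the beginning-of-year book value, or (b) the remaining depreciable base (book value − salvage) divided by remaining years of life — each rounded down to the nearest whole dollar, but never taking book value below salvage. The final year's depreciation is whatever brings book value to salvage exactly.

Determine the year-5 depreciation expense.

Depreciable base = $348,873 − $46,700 = $302,173.
Year 1: DB = ⌊$348,873 × 150%/10⌋ = $52,330; SL = ⌊$302,173/10⌋ = $30,217 → take DB $52,330. Book value $296,543.
Year 2: DB = ⌊$296,543 × 150%/10⌋ = $44,481; SL = ⌊$249,843/9⌋ = $27,760 → take DB $44,481. Book value $252,062.
Year 3: DB = ⌊$252,062 × 150%/10⌋ = $37,809; SL = ⌊$205,362/8⌋ = $25,670 → take DB $37,809. Book value $214,253.
Year 4: DB = ⌊$214,253 × 150%/10⌋ = $32,137; SL = ⌊$167,553/7⌋ = $23,936 → take DB $32,137. Book value $182,116.
Year 5: DB = ⌊$182,116 × 150%/10⌋ = $27,317; SL = ⌊$135,416/6⌋ = $22,569 → take DB $27,317. Book value $154,799.

$27,317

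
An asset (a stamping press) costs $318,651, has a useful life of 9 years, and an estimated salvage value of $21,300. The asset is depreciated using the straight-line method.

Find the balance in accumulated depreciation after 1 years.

Depreciable base = $318,651 − $21,300 = $297,351.
Annual expense = $297,351 / 9 = $33,039.
End of year 1: book value $285,612.
Accumulated through year 1 = $318,651 − $285,612 = $33,039.

$33,039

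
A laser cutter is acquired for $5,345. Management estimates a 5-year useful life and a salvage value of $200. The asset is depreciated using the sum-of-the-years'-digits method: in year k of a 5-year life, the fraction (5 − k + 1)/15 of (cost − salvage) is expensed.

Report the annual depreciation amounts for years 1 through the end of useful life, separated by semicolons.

Depreciable base = $5,345 − $200 = $5,145.
Sum of the years' digits = 5+4+3+2+1 = 15.
Year 1: $5,145 × 5/15 = $1,715. Book value $3,630.
Year 2: $5,145 × 4/15 = $1,372. Book value $2,258.
Year 3: $5,145 × 3/15 = $1,029. Book value $1,229.
Year 4: $5,145 × 2/15 = $686. Book value $543.
Year 5: $5,145 × 1/15 = $343. Book value $200.

$1,715; $1,372; $1,029; $686; $343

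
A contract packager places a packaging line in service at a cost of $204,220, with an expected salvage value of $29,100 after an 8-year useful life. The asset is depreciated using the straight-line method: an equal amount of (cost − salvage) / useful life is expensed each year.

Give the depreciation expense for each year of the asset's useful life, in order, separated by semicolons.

$21,890; $21,890; $21,890; $21,890; $21,890; $21,890; $21,890; $21,890

Depreciable base = $204,220 − $29,100 = $175,120.
Annual expense = $175,120 / 8 = $21,890.
End of year 1: book value $182,330.
End of year 2: book value $160,440.
End of year 3: book value $138,550.
End of year 4: book value $116,660.
End of year 5: book value $94,770.
End of year 6: book value $72,880.
End of year 7: book value $50,990.
End of year 8: book value $29,100.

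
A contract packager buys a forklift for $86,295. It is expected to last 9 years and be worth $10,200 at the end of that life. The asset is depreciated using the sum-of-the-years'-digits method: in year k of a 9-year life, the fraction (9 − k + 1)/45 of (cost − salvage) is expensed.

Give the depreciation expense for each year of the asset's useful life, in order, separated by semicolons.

Depreciable base = $86,295 − $10,200 = $76,095.
Sum of the years' digits = 9+8+7+6+5+4+3+2+1 = 45.
Year 1: $76,095 × 9/45 = $15,219. Book value $71,076.
Year 2: $76,095 × 8/45 = $13,528. Book value $57,548.
Year 3: $76,095 × 7/45 = $11,837. Book value $45,711.
Year 4: $76,095 × 6/45 = $10,146. Book value $35,565.
Year 5: $76,095 × 5/45 = $8,455. Book value $27,110.
Year 6: $76,095 × 4/45 = $6,764. Book value $20,346.
Year 7: $76,095 × 3/45 = $5,073. Book value $15,273.
Year 8: $76,095 × 2/45 = $3,382. Book value $11,891.
Year 9: $76,095 × 1/45 = $1,691. Book value $10,200.

$15,219; $13,528; $11,837; $10,146; $8,455; $6,764; $5,073; $3,382; $1,691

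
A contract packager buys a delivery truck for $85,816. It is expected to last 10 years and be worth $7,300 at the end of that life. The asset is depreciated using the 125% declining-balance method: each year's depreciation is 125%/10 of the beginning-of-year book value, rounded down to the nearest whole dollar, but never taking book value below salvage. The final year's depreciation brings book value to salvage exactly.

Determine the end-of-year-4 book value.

Depreciable base = $85,816 − $7,300 = $78,516.
Year 1: ⌊$85,816 × 125%/10⌋ = $10,727. Book value $75,089.
Year 2: ⌊$75,089 × 125%/10⌋ = $9,386. Book value $65,703.
Year 3: ⌊$65,703 × 125%/10⌋ = $8,212. Book value $57,491.
Year 4: ⌊$57,491 × 125%/10⌋ = $7,186. Book value $50,305.

$50,305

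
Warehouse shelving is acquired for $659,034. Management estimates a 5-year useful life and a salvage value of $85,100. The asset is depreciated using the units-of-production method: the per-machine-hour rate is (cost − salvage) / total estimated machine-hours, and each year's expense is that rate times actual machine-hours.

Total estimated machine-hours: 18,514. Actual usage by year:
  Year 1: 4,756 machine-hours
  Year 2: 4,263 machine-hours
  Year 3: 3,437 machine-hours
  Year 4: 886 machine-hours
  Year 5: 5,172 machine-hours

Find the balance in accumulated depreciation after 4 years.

Depreciable base = $659,034 − $85,100 = $573,934.
Rate = $573,934 / 18,514 machine-hours = $31 per machine-hour.
Year 1: 4,756 × $31 = $147,436. Book value $511,598.
Year 2: 4,263 × $31 = $132,153. Book value $379,445.
Year 3: 3,437 × $31 = $106,547. Book value $272,898.
Year 4: 886 × $31 = $27,466. Book value $245,432.
Accumulated through year 4 = $659,034 − $245,432 = $413,602.

$413,602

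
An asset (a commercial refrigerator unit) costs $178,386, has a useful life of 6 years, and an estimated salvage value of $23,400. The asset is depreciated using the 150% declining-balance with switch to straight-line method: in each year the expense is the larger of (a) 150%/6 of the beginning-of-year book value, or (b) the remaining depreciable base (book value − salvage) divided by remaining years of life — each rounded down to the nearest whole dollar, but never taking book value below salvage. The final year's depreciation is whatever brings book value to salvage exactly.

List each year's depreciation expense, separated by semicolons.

Depreciable base = $178,386 − $23,400 = $154,986.
Year 1: DB = ⌊$178,386 × 150%/6⌋ = $44,596; SL = ⌊$154,986/6⌋ = $25,831 → take DB $44,596. Book value $133,790.
Year 2: DB = ⌊$133,790 × 150%/6⌋ = $33,447; SL = ⌊$110,390/5⌋ = $22,078 → take DB $33,447. Book value $100,343.
Year 3: DB = ⌊$100,343 × 150%/6⌋ = $25,085; SL = ⌊$76,943/4⌋ = $19,235 → take DB $25,085. Book value $75,258.
Year 4: DB = ⌊$75,258 × 150%/6⌋ = $18,814; SL = ⌊$51,858/3⌋ = $17,286 → take DB $18,814. Book value $56,444.
Year 5: DB = ⌊$56,444 × 150%/6⌋ = $14,111; SL = ⌊$33,044/2⌋ = $16,522 → take SL $16,522. Book value $39,922.
Year 6 (final): $39,922 − $23,400 = $16,522. Book value $23,400.

$44,596; $33,447; $25,085; $18,814; $16,522; $16,522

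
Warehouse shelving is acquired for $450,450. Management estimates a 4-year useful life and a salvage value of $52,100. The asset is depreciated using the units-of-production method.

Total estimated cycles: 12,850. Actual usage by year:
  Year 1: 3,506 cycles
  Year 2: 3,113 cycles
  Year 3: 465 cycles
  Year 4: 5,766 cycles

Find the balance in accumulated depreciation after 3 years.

Depreciable base = $450,450 − $52,100 = $398,350.
Rate = $398,350 / 12,850 cycles = $31 per cycle.
Year 1: 3,506 × $31 = $108,686. Book value $341,764.
Year 2: 3,113 × $31 = $96,503. Book value $245,261.
Year 3: 465 × $31 = $14,415. Book value $230,846.
Accumulated through year 3 = $450,450 − $230,846 = $219,604.

$219,604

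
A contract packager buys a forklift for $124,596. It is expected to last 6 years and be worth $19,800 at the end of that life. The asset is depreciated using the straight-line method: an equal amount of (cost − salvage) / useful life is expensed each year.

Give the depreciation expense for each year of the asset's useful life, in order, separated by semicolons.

Depreciable base = $124,596 − $19,800 = $104,796.
Annual expense = $104,796 / 6 = $17,466.
End of year 1: book value $107,130.
End of year 2: book value $89,664.
End of year 3: book value $72,198.
End of year 4: book value $54,732.
End of year 5: book value $37,266.
End of year 6: book value $19,800.

$17,466; $17,466; $17,466; $17,466; $17,466; $17,466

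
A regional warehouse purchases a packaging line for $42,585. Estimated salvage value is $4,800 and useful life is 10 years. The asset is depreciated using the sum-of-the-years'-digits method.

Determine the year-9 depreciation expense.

Depreciable base = $42,585 − $4,800 = $37,785.
Sum of the years' digits = 10+9+8+7+6+5+4+3+2+1 = 55.
Year 1: $37,785 × 10/55 = $6,870. Book value $35,715.
Year 2: $37,785 × 9/55 = $6,183. Book value $29,532.
Year 3: $37,785 × 8/55 = $5,496. Book value $24,036.
Year 4: $37,785 × 7/55 = $4,809. Book value $19,227.
Year 5: $37,785 × 6/55 = $4,122. Book value $15,105.
Year 6: $37,785 × 5/55 = $3,435. Book value $11,670.
Year 7: $37,785 × 4/55 = $2,748. Book value $8,922.
Year 8: $37,785 × 3/55 = $2,061. Book value $6,861.
Year 9: $37,785 × 2/55 = $1,374. Book value $5,487.

$1,374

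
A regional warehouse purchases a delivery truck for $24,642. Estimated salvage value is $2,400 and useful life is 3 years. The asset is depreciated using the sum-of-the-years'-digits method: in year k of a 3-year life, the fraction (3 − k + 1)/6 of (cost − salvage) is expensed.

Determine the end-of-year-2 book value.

$6,107

Depreciable base = $24,642 − $2,400 = $22,242.
Sum of the years' digits = 3+2+1 = 6.
Year 1: $22,242 × 3/6 = $11,121. Book value $13,521.
Year 2: $22,242 × 2/6 = $7,414. Book value $6,107.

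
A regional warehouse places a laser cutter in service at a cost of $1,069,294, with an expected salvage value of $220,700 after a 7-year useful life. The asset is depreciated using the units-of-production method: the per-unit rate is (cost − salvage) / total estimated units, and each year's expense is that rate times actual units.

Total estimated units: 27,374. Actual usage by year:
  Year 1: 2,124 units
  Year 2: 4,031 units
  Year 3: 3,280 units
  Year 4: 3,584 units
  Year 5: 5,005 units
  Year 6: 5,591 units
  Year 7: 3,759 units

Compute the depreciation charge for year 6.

Depreciable base = $1,069,294 − $220,700 = $848,594.
Rate = $848,594 / 27,374 units = $31 per unit.
Year 1: 2,124 × $31 = $65,844. Book value $1,003,450.
Year 2: 4,031 × $31 = $124,961. Book value $878,489.
Year 3: 3,280 × $31 = $101,680. Book value $776,809.
Year 4: 3,584 × $31 = $111,104. Book value $665,705.
Year 5: 5,005 × $31 = $155,155. Book value $510,550.
Year 6: 5,591 × $31 = $173,321. Book value $337,229.

$173,321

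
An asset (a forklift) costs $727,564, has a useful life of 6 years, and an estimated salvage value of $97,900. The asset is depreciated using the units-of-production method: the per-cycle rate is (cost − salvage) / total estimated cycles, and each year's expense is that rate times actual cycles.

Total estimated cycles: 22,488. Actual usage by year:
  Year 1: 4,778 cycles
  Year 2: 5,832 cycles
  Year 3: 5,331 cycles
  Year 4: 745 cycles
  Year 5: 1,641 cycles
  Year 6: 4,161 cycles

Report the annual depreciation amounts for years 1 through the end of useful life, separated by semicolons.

Depreciable base = $727,564 − $97,900 = $629,664.
Rate = $629,664 / 22,488 cycles = $28 per cycle.
Year 1: 4,778 × $28 = $133,784. Book value $593,780.
Year 2: 5,832 × $28 = $163,296. Book value $430,484.
Year 3: 5,331 × $28 = $149,268. Book value $281,216.
Year 4: 745 × $28 = $20,860. Book value $260,356.
Year 5: 1,641 × $28 = $45,948. Book value $214,408.
Year 6: 4,161 × $28 = $116,508. Book value $97,900.

$133,784; $163,296; $149,268; $20,860; $45,948; $116,508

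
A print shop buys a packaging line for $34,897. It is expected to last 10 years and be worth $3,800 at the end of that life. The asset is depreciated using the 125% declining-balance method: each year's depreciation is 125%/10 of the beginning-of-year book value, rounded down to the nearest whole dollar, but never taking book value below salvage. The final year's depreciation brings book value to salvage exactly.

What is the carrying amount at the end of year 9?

$10,494

Depreciable base = $34,897 − $3,800 = $31,097.
Year 1: ⌊$34,897 × 125%/10⌋ = $4,362. Book value $30,535.
Year 2: ⌊$30,535 × 125%/10⌋ = $3,816. Book value $26,719.
Year 3: ⌊$26,719 × 125%/10⌋ = $3,339. Book value $23,380.
Year 4: ⌊$23,380 × 125%/10⌋ = $2,922. Book value $20,458.
Year 5: ⌊$20,458 × 125%/10⌋ = $2,557. Book value $17,901.
Year 6: ⌊$17,901 × 125%/10⌋ = $2,237. Book value $15,664.
Year 7: ⌊$15,664 × 125%/10⌋ = $1,958. Book value $13,706.
Year 8: ⌊$13,706 × 125%/10⌋ = $1,713. Book value $11,993.
Year 9: ⌊$11,993 × 125%/10⌋ = $1,499. Book value $10,494.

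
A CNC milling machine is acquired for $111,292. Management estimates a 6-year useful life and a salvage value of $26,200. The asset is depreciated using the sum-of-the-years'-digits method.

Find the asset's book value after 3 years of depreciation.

$50,512

Depreciable base = $111,292 − $26,200 = $85,092.
Sum of the years' digits = 6+5+4+3+2+1 = 21.
Year 1: $85,092 × 6/21 = $24,312. Book value $86,980.
Year 2: $85,092 × 5/21 = $20,260. Book value $66,720.
Year 3: $85,092 × 4/21 = $16,208. Book value $50,512.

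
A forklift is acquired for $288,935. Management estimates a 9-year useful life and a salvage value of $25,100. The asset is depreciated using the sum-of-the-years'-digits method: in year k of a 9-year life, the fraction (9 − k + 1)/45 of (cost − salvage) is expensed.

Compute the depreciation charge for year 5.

Depreciable base = $288,935 − $25,100 = $263,835.
Sum of the years' digits = 9+8+7+6+5+4+3+2+1 = 45.
Year 1: $263,835 × 9/45 = $52,767. Book value $236,168.
Year 2: $263,835 × 8/45 = $46,904. Book value $189,264.
Year 3: $263,835 × 7/45 = $41,041. Book value $148,223.
Year 4: $263,835 × 6/45 = $35,178. Book value $113,045.
Year 5: $263,835 × 5/45 = $29,315. Book value $83,730.

$29,315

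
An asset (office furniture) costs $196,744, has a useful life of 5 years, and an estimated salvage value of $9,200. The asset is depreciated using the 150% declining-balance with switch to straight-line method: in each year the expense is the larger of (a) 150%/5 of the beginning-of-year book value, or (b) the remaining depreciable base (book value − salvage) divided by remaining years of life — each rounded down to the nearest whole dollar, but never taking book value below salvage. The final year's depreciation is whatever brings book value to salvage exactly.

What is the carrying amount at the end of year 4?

Depreciable base = $196,744 − $9,200 = $187,544.
Year 1: DB = ⌊$196,744 × 150%/5⌋ = $59,023; SL = ⌊$187,544/5⌋ = $37,508 → take DB $59,023. Book value $137,721.
Year 2: DB = ⌊$137,721 × 150%/5⌋ = $41,316; SL = ⌊$128,521/4⌋ = $32,130 → take DB $41,316. Book value $96,405.
Year 3: DB = ⌊$96,405 × 150%/5⌋ = $28,921; SL = ⌊$87,205/3⌋ = $29,068 → take SL $29,068. Book value $67,337.
Year 4: DB = ⌊$67,337 × 150%/5⌋ = $20,201; SL = ⌊$58,137/2⌋ = $29,068 → take SL $29,068. Book value $38,269.

$38,269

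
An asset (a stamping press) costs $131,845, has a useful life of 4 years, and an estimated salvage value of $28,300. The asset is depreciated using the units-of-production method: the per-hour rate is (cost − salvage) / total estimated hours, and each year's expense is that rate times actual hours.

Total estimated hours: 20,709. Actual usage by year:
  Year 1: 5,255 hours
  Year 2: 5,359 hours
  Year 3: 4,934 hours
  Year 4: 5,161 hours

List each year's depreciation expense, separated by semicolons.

Depreciable base = $131,845 − $28,300 = $103,545.
Rate = $103,545 / 20,709 hours = $5 per hour.
Year 1: 5,255 × $5 = $26,275. Book value $105,570.
Year 2: 5,359 × $5 = $26,795. Book value $78,775.
Year 3: 4,934 × $5 = $24,670. Book value $54,105.
Year 4: 5,161 × $5 = $25,805. Book value $28,300.

$26,275; $26,795; $24,670; $25,805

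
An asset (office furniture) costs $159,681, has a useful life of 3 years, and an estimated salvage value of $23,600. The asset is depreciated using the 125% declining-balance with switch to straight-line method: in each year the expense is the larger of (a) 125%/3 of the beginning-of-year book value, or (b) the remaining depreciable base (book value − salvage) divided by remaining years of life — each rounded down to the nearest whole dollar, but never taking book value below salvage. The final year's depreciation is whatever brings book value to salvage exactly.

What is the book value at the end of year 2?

$54,337

Depreciable base = $159,681 − $23,600 = $136,081.
Year 1: DB = ⌊$159,681 × 125%/3⌋ = $66,533; SL = ⌊$136,081/3⌋ = $45,360 → take DB $66,533. Book value $93,148.
Year 2: DB = ⌊$93,148 × 125%/3⌋ = $38,811; SL = ⌊$69,548/2⌋ = $34,774 → take DB $38,811. Book value $54,337.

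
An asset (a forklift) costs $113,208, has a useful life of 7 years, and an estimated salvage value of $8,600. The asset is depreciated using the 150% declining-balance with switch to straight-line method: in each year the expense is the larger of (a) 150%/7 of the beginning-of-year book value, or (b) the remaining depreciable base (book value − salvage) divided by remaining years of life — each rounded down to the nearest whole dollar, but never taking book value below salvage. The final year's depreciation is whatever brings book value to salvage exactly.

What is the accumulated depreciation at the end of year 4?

Depreciable base = $113,208 − $8,600 = $104,608.
Year 1: DB = ⌊$113,208 × 150%/7⌋ = $24,258; SL = ⌊$104,608/7⌋ = $14,944 → take DB $24,258. Book value $88,950.
Year 2: DB = ⌊$88,950 × 150%/7⌋ = $19,060; SL = ⌊$80,350/6⌋ = $13,391 → take DB $19,060. Book value $69,890.
Year 3: DB = ⌊$69,890 × 150%/7⌋ = $14,976; SL = ⌊$61,290/5⌋ = $12,258 → take DB $14,976. Book value $54,914.
Year 4: DB = ⌊$54,914 × 150%/7⌋ = $11,767; SL = ⌊$46,314/4⌋ = $11,578 → take DB $11,767. Book value $43,147.
Accumulated through year 4 = $113,208 − $43,147 = $70,061.

$70,061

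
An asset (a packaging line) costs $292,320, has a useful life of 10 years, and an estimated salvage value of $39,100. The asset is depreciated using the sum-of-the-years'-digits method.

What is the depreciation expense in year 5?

$27,624

Depreciable base = $292,320 − $39,100 = $253,220.
Sum of the years' digits = 10+9+8+7+6+5+4+3+2+1 = 55.
Year 1: $253,220 × 10/55 = $46,040. Book value $246,280.
Year 2: $253,220 × 9/55 = $41,436. Book value $204,844.
Year 3: $253,220 × 8/55 = $36,832. Book value $168,012.
Year 4: $253,220 × 7/55 = $32,228. Book value $135,784.
Year 5: $253,220 × 6/55 = $27,624. Book value $108,160.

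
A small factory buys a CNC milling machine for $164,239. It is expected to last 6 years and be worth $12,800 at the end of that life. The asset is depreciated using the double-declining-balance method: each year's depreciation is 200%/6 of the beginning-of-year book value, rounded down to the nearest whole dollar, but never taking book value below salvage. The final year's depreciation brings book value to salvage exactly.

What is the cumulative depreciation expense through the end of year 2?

Depreciable base = $164,239 − $12,800 = $151,439.
Year 1: ⌊$164,239 × 200%/6⌋ = $54,746. Book value $109,493.
Year 2: ⌊$109,493 × 200%/6⌋ = $36,497. Book value $72,996.
Accumulated through year 2 = $164,239 − $72,996 = $91,243.

$91,243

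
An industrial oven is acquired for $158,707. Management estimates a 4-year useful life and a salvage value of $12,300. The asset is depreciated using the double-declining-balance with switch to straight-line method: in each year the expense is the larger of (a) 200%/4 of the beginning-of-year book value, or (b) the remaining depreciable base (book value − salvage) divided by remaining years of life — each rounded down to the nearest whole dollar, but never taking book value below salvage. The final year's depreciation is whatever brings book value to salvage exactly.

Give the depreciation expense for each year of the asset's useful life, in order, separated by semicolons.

Depreciable base = $158,707 − $12,300 = $146,407.
Year 1: DB = ⌊$158,707 × 200%/4⌋ = $79,353; SL = ⌊$146,407/4⌋ = $36,601 → take DB $79,353. Book value $79,354.
Year 2: DB = ⌊$79,354 × 200%/4⌋ = $39,677; SL = ⌊$67,054/3⌋ = $22,351 → take DB $39,677. Book value $39,677.
Year 3: DB = ⌊$39,677 × 200%/4⌋ = $19,838; SL = ⌊$27,377/2⌋ = $13,688 → take DB $19,838. Book value $19,839.
Year 4 (final): $19,839 − $12,300 = $7,539. Book value $12,300.

$79,353; $39,677; $19,838; $7,539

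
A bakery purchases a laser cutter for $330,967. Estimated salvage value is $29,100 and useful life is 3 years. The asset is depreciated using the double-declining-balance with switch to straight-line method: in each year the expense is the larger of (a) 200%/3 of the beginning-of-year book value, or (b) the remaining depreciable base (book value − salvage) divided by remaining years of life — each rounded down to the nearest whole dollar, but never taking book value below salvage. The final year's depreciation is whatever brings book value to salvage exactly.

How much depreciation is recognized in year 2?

Depreciable base = $330,967 − $29,100 = $301,867.
Year 1: DB = ⌊$330,967 × 200%/3⌋ = $220,644; SL = ⌊$301,867/3⌋ = $100,622 → take DB $220,644. Book value $110,323.
Year 2: DB = ⌊$110,323 × 200%/3⌋ = $73,548; SL = ⌊$81,223/2⌋ = $40,611 → take DB $73,548. Book value $36,775.

$73,548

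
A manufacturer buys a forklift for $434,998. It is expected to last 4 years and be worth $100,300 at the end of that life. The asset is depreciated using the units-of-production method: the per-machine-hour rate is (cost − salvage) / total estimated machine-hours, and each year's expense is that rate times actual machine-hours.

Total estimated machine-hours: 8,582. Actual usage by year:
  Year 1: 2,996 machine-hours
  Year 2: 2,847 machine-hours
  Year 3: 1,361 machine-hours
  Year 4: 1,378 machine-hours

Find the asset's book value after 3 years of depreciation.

$154,042

Depreciable base = $434,998 − $100,300 = $334,698.
Rate = $334,698 / 8,582 machine-hours = $39 per machine-hour.
Year 1: 2,996 × $39 = $116,844. Book value $318,154.
Year 2: 2,847 × $39 = $111,033. Book value $207,121.
Year 3: 1,361 × $39 = $53,079. Book value $154,042.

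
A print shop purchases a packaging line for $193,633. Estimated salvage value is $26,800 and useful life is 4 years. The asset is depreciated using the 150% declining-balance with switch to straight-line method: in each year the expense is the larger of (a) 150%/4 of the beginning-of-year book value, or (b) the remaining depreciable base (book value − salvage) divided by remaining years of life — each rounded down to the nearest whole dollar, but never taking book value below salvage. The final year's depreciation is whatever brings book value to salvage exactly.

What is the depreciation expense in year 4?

$20,475

Depreciable base = $193,633 − $26,800 = $166,833.
Year 1: DB = ⌊$193,633 × 150%/4⌋ = $72,612; SL = ⌊$166,833/4⌋ = $41,708 → take DB $72,612. Book value $121,021.
Year 2: DB = ⌊$121,021 × 150%/4⌋ = $45,382; SL = ⌊$94,221/3⌋ = $31,407 → take DB $45,382. Book value $75,639.
Year 3: DB = ⌊$75,639 × 150%/4⌋ = $28,364; SL = ⌊$48,839/2⌋ = $24,419 → take DB $28,364. Book value $47,275.
Year 4 (final): $47,275 − $26,800 = $20,475. Book value $26,800.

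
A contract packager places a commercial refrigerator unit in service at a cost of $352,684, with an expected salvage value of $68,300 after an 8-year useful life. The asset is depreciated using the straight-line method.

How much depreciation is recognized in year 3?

Depreciable base = $352,684 − $68,300 = $284,384.
Annual expense = $284,384 / 8 = $35,548.

$35,548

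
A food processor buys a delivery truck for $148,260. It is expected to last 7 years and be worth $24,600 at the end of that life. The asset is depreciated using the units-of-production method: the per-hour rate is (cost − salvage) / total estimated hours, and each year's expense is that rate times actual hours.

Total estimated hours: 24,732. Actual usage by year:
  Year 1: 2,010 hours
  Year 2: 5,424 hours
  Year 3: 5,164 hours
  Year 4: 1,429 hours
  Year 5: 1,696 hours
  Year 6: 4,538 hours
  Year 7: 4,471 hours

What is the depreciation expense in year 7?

$22,355

Depreciable base = $148,260 − $24,600 = $123,660.
Rate = $123,660 / 24,732 hours = $5 per hour.
Year 1: 2,010 × $5 = $10,050. Book value $138,210.
Year 2: 5,424 × $5 = $27,120. Book value $111,090.
Year 3: 5,164 × $5 = $25,820. Book value $85,270.
Year 4: 1,429 × $5 = $7,145. Book value $78,125.
Year 5: 1,696 × $5 = $8,480. Book value $69,645.
Year 6: 4,538 × $5 = $22,690. Book value $46,955.
Year 7: 4,471 × $5 = $22,355. Book value $24,600.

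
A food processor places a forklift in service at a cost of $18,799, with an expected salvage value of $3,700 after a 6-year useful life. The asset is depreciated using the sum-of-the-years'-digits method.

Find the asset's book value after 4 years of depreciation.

$5,857

Depreciable base = $18,799 − $3,700 = $15,099.
Sum of the years' digits = 6+5+4+3+2+1 = 21.
Year 1: $15,099 × 6/21 = $4,314. Book value $14,485.
Year 2: $15,099 × 5/21 = $3,595. Book value $10,890.
Year 3: $15,099 × 4/21 = $2,876. Book value $8,014.
Year 4: $15,099 × 3/21 = $2,157. Book value $5,857.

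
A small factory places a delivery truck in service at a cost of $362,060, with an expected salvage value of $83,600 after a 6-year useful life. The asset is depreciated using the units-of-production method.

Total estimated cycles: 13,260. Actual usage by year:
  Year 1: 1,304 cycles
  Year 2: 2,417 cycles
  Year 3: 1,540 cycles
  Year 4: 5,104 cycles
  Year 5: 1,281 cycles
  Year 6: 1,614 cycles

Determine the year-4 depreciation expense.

$107,184

Depreciable base = $362,060 − $83,600 = $278,460.
Rate = $278,460 / 13,260 cycles = $21 per cycle.
Year 1: 1,304 × $21 = $27,384. Book value $334,676.
Year 2: 2,417 × $21 = $50,757. Book value $283,919.
Year 3: 1,540 × $21 = $32,340. Book value $251,579.
Year 4: 5,104 × $21 = $107,184. Book value $144,395.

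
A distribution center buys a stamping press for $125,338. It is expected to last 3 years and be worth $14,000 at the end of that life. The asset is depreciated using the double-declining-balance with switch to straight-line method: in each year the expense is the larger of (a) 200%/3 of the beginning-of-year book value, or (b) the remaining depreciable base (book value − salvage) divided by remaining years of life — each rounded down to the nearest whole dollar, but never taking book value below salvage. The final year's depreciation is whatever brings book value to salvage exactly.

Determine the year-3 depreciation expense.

Depreciable base = $125,338 − $14,000 = $111,338.
Year 1: DB = ⌊$125,338 × 200%/3⌋ = $83,558; SL = ⌊$111,338/3⌋ = $37,112 → take DB $83,558. Book value $41,780.
Year 2: DB = ⌊$41,780 × 200%/3⌋ = $27,853; SL = ⌊$27,780/2⌋ = $13,890 → take DB $27,853, capped at $27,780. Book value $14,000.
Year 3 (final): $14,000 − $14,000 = $0. Book value $14,000.

$0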